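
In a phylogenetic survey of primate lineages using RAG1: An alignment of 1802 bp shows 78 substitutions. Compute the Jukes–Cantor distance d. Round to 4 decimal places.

0.0446

p = 78/1802 ≈ 0.043285.
d = −(3/4) ln(1 − 4p/3) = −0.75 ln(1 − 0.057713) = −0.75 ln(0.942287)
  = −0.75 × (-0.059445) = 0.044584 substitutions/site.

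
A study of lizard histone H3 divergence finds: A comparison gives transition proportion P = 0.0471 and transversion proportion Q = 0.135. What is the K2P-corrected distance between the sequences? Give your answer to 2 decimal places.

Under the Kimura two-parameter model, d = −½ ln(1 − 2P − Q) − ¼ ln(1 − 2Q).
1 − 2P − Q = 0.7708, giving −½ ln(0.7708) = 0.130163.
1 − 2Q = 0.73, giving −¼ ln(0.73) = 0.078678.
d = 0.130163 + 0.078678 = 0.208841.

0.21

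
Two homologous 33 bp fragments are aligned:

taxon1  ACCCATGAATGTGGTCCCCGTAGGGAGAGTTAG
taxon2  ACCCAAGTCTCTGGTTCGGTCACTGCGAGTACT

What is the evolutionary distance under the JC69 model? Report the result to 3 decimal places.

0.699

The sequences differ at 15 of 33 sites, so p = 15/33 ≈ 0.454545.
d = −(3/4) ln(1 − 4p/3) = −0.75 ln(1 − 0.60606) = −0.75 ln(0.39394)
  = −0.75 × (-0.931557) = 0.698668 substitutions/site.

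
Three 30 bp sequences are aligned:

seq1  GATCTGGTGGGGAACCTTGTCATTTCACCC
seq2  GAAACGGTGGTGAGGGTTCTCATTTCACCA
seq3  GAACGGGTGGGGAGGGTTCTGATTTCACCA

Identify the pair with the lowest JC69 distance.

seq2 and seq3

seq1–seq2: 9/30 differ, p = 0.300, d = 0.383.
seq1–seq3: 8/30 differ, p = 0.267, d = 0.330.
seq2–seq3: 4/30 differ, p = 0.133, d = 0.147.
The smallest distance is between seq2 and seq3.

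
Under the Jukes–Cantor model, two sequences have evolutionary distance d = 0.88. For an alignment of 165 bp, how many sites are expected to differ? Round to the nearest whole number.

85

Invert JC69: p = (3/4)(1 − e^(−4d/3)) = 0.75 × (1 − e^(-1.173333)) = 0.75 × (1 − 0.309334) = 0.518000.
Expected differing sites = pL ≈ 0.518000 × 165 = 85.47 ≈ 85.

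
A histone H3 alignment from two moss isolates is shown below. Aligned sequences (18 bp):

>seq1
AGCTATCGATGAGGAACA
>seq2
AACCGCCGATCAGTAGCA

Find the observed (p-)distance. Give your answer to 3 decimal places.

0.389

The sequences differ at 7 of 18 positions (sites 2, 4, 5, 6, 11, 14, 16).
p = 7/18 = 0.388888… ≈ 0.389 (to 3 d.p.).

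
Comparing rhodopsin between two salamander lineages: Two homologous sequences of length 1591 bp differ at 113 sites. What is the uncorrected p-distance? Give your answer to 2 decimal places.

0.07

p = 113/1591 = 0.071024… ≈ 0.07 (to 2 d.p.).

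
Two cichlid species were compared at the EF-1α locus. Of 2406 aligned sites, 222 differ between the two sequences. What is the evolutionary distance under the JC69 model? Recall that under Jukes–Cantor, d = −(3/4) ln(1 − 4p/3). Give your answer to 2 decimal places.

0.10

p = 222/2406 ≈ 0.092269.
d = −(3/4) ln(1 − 4p/3) = −0.75 ln(1 − 0.123025) = −0.75 ln(0.876975)
  = −0.75 × (-0.131277) = 0.098458 substitutions/site.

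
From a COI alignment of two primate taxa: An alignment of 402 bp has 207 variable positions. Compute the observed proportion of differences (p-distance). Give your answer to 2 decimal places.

p = 207/402 = 0.514925… ≈ 0.51 (to 2 d.p.).

0.51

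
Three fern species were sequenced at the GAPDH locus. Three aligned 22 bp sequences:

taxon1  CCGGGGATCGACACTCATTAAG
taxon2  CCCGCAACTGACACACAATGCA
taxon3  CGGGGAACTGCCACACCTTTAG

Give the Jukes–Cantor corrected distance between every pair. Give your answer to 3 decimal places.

d(taxon1,taxon2) = 0.699, d(taxon1,taxon3) = 0.497, d(taxon2,taxon3) = 0.591

taxon1–taxon2: 10/22 sites differ → p ≈ 0.454545, d = −0.75 ln(1 − 0.60606) = 0.698667 ≈ 0.699.
taxon1–taxon3: 8/22 sites differ → p ≈ 0.363636, d = −0.75 ln(1 − 0.484848) = 0.497470 ≈ 0.497.
taxon2–taxon3: 9/22 sites differ → p ≈ 0.409091, d = −0.75 ln(1 − 0.545455) = 0.591344 ≈ 0.591.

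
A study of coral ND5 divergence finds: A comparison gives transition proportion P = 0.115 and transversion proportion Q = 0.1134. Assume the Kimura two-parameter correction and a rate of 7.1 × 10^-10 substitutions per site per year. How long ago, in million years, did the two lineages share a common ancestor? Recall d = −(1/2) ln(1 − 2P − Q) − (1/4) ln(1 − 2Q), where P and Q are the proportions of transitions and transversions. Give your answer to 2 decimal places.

Under the Kimura two-parameter model, d = −½ ln(1 − 2P − Q) − ¼ ln(1 − 2Q).
1 − 2P − Q = 0.6566, giving −½ ln(0.6566) = 0.210340.
1 − 2Q = 0.7732, giving −¼ ln(0.7732) = 0.064304.
d = 0.210340 + 0.064304 = 0.274644.
Under a molecular clock d = 2μt, so t = d/(2μ) = 0.274644 / (2 × 7.1 × 10^-10) = 193.41 million years.

193.41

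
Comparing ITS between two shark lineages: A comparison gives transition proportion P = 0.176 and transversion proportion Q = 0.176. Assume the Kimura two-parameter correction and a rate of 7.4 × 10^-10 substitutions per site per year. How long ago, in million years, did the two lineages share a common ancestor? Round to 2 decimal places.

326.93

Under the Kimura two-parameter model, d = −½ ln(1 − 2P − Q) − ¼ ln(1 − 2Q).
1 − 2P − Q = 0.472, giving −½ ln(0.472) = 0.375388.
1 − 2Q = 0.648, giving −¼ ln(0.648) = 0.108466.
d = 0.375388 + 0.108466 = 0.483854.
Under a molecular clock d = 2μt, so t = d/(2μ) = 0.483854 / (2 × 7.4 × 10^-10) = 326.93 million years.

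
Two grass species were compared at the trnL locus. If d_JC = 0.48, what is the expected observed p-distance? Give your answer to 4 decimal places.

0.3545

p = (3/4)(1 − e^(−4d/3)) = 0.75 × (1 − e^(-0.64)) = 0.75 × (1 − 0.527292) = 0.354531.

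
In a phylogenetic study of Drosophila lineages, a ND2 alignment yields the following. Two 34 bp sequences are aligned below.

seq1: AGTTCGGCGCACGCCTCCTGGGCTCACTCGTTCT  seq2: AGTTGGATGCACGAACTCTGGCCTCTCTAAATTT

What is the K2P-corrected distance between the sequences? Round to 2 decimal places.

0.54

Of 34 sites, 6 differences are transitions and 7 are transversions, so P = 6/34 ≈ 0.176471 and Q = 7/34 ≈ 0.205882.
Under the Kimura two-parameter model, d = −½ ln(1 − 2P − Q) − ¼ ln(1 − 2Q).
1 − 2P − Q = 0.441176, giving −½ ln(0.441176) = 0.409156.
1 − 2Q = 0.588236, giving −¼ ln(0.588236) = 0.132657.
d = 0.409156 + 0.132657 = 0.541813.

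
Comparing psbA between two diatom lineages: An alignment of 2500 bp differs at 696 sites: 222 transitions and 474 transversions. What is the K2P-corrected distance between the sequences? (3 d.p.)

0.348

P = 222/2500 = 0.0888 and Q = 474/2500 = 0.1896.
Under the Kimura two-parameter model, d = −½ ln(1 − 2P − Q) − ¼ ln(1 − 2Q).
1 − 2P − Q = 0.6328, giving −½ ln(0.6328) = 0.228800.
1 − 2Q = 0.6208, giving −¼ ln(0.6208) = 0.119187.
d = 0.228800 + 0.119187 = 0.347987.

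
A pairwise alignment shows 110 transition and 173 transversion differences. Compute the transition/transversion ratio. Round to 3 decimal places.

R = 110/173 = 0.635838… ≈ 0.636 (to 3 d.p.).

0.636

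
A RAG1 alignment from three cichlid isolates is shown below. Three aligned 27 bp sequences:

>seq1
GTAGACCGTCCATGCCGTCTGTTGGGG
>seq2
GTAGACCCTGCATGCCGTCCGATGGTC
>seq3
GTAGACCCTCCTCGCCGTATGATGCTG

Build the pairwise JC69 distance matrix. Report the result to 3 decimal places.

seq1–seq2: 6/27 sites differ → p ≈ 0.222222, d = −0.75 ln(1 − 0.296296) = 0.263548 ≈ 0.264.
seq1–seq3: 7/27 sites differ → p ≈ 0.259259, d = −0.75 ln(1 − 0.345679) = 0.318118 ≈ 0.318.
seq2–seq3: 7/27 sites differ → p ≈ 0.259259, d = −0.75 ln(1 − 0.345679) = 0.318118 ≈ 0.318.

d(seq1,seq2) = 0.264, d(seq1,seq3) = 0.318, d(seq2,seq3) = 0.318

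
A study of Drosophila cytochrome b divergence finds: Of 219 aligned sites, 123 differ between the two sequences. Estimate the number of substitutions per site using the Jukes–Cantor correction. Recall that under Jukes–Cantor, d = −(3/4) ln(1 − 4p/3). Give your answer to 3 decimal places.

p = 123/219 ≈ 0.561644.
d = −(3/4) ln(1 − 4p/3) = −0.75 ln(1 − 0.748859) = −0.75 ln(0.251141)
  = −0.75 × (-1.381741) = 1.036306 substitutions/site.

1.036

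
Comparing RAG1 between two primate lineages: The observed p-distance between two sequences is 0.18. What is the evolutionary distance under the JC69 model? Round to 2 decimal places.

d = −(3/4) ln(1 − 4p/3) = −0.75 ln(1 − 0.24) = −0.75 ln(0.76)
  = −0.75 × (-0.274437) = 0.205828 substitutions/site.

0.21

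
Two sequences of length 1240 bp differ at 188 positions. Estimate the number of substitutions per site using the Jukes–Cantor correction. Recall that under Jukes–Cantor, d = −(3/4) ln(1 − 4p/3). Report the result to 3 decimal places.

0.169

p = 188/1240 ≈ 0.151613.
d = −(3/4) ln(1 − 4p/3) = −0.75 ln(1 − 0.202151) = −0.75 ln(0.797849)
  = −0.75 × (-0.225836) = 0.169377 substitutions/site.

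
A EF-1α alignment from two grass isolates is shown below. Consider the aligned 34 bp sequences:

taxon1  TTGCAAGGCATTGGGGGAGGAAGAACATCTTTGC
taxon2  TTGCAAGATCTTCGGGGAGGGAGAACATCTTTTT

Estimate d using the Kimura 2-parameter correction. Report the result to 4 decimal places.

0.2440

Of 34 sites, 4 differences are transitions and 3 are transversions, so P = 4/34 ≈ 0.117647 and Q = 3/34 ≈ 0.088235.
Under the Kimura two-parameter model, d = −½ ln(1 − 2P − Q) − ¼ ln(1 − 2Q).
1 − 2P − Q = 0.676471, giving −½ ln(0.676471) = 0.195433.
1 − 2Q = 0.82353, giving −¼ ln(0.82353) = 0.048539.
d = 0.195433 + 0.048539 = 0.243972.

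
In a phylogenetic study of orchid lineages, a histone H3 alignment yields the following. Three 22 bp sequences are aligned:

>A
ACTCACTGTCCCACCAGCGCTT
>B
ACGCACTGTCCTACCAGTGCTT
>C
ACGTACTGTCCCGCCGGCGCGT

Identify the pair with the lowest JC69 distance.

A and B

A–B: 3/22 differ, p = 0.136, d = 0.151.
A–C: 5/22 differ, p = 0.227, d = 0.271.
B–C: 6/22 differ, p = 0.273, d = 0.339.
The smallest distance is between A and B.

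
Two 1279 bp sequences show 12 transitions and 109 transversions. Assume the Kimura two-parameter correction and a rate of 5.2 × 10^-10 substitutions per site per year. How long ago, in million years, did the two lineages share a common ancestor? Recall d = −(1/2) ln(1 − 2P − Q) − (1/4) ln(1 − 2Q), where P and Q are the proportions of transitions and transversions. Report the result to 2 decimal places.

P = 12/1279 ≈ 0.009382 and Q = 109/1279 ≈ 0.085223.
Under the Kimura two-parameter model, d = −½ ln(1 − 2P − Q) − ¼ ln(1 − 2Q).
1 − 2P − Q = 0.896013, giving −½ ln(0.896013) = 0.054900.
1 − 2Q = 0.829554, giving −¼ ln(0.829554) = 0.046717.
d = 0.054900 + 0.046717 = 0.101617.
Under a molecular clock d = 2μt, so t = d/(2μ) = 0.101617 / (2 × 5.2 × 10^-10) = 97.71 million years.

97.71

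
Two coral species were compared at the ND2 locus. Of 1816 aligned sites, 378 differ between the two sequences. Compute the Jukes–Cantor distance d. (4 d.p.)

p = 378/1816 ≈ 0.20815.
d = −(3/4) ln(1 − 4p/3) = −0.75 ln(1 − 0.277533) = −0.75 ln(0.722467)
  = −0.75 × (-0.325084) = 0.243813 substitutions/site.

0.2438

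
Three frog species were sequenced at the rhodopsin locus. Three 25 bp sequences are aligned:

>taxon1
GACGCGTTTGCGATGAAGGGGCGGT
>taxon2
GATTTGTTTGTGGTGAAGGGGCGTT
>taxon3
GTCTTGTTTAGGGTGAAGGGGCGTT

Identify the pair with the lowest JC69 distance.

taxon2 and taxon3

taxon1–taxon2: 6/25 differ, p = 0.240, d = 0.289.
taxon1–taxon3: 7/25 differ, p = 0.280, d = 0.351.
taxon2–taxon3: 4/25 differ, p = 0.160, d = 0.180.
The smallest distance is between taxon2 and taxon3.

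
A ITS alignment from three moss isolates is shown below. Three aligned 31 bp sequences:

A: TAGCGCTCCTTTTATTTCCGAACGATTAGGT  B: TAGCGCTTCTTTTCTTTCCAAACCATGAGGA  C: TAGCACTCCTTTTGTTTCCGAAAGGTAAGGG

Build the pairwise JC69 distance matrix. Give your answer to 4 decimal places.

d(A,B) = 0.2239, d(A,C) = 0.2239, d(B,C) = 0.3672

A–B: 6/31 sites differ → p ≈ 0.193548, d = −0.75 ln(1 − 0.258064) = 0.223869 ≈ 0.2239.
A–C: 6/31 sites differ → p ≈ 0.193548, d = −0.75 ln(1 − 0.258064) = 0.223869 ≈ 0.2239.
B–C: 9/31 sites differ → p ≈ 0.290323, d = −0.75 ln(1 − 0.387097) = 0.367161 ≈ 0.3672.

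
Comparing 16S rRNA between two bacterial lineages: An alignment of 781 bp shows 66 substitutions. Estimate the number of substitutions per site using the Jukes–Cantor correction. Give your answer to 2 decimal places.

0.09

p = 66/781 ≈ 0.084507.
d = −(3/4) ln(1 − 4p/3) = −0.75 ln(1 − 0.112676) = −0.75 ln(0.887324)
  = −0.75 × (-0.119545) = 0.089659 substitutions/site.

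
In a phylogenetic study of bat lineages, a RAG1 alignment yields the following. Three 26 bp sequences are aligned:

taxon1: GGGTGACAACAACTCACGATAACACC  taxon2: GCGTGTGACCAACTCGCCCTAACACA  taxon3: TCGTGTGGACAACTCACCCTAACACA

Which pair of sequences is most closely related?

taxon1–taxon2: 8/26 differ, p = 0.308, d = 0.396.
taxon1–taxon3: 8/26 differ, p = 0.308, d = 0.396.
taxon2–taxon3: 4/26 differ, p = 0.154, d = 0.172.
The smallest distance is between taxon2 and taxon3.

taxon2 and taxon3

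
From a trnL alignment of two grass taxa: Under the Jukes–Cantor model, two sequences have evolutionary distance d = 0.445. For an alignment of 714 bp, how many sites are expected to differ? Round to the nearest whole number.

Invert JC69: p = (3/4)(1 − e^(−4d/3)) = 0.75 × (1 − e^(-0.593333)) = 0.75 × (1 − 0.552483) = 0.335638.
Expected differing sites = pL ≈ 0.335638 × 714 = 239.645532 ≈ 240.

240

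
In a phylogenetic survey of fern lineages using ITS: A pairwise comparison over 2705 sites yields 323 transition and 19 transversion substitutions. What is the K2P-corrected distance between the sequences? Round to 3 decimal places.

P = 323/2705 ≈ 0.119409 and Q = 19/2705 ≈ 0.007024.
Under the Kimura two-parameter model, d = −½ ln(1 − 2P − Q) − ¼ ln(1 − 2Q).
1 − 2P − Q = 0.754158, giving −½ ln(0.754158) = 0.141077.
1 − 2Q = 0.985952, giving −¼ ln(0.985952) = 0.003537.
d = 0.141077 + 0.003537 = 0.144614.

0.145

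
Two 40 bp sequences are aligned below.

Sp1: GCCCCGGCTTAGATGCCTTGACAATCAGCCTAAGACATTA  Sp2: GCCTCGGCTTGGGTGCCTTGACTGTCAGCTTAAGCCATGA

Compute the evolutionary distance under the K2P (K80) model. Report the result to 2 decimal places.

0.24

Of 40 sites, 5 differences are transitions and 3 are transversions, so P = 5/40 = 0.125 and Q = 3/40 = 0.075.
Under the Kimura two-parameter model, d = −½ ln(1 − 2P − Q) − ¼ ln(1 − 2Q).
1 − 2P − Q = 0.675, giving −½ ln(0.675) = 0.196521.
1 − 2Q = 0.85, giving −¼ ln(0.85) = 0.040630.
d = 0.196521 + 0.040630 = 0.237151.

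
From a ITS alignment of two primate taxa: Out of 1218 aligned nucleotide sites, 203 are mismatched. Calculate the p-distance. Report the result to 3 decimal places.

p = 203/1218 = 0.166666… ≈ 0.167 (to 3 d.p.).

0.167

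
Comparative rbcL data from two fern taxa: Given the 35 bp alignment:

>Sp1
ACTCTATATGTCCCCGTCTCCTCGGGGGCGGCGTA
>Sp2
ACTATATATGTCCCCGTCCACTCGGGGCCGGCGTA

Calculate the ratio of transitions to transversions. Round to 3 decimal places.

Transitions are A↔G and C↔T; transversions are all other mismatches.
Transitions: 1. Transversions: 3.
R = 1/3 = 0.333333… ≈ 0.333 (to 3 d.p.).

0.333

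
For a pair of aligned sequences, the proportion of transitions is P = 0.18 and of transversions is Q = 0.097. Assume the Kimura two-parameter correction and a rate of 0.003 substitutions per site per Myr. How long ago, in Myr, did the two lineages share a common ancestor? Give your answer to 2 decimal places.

Under the Kimura two-parameter model, d = −½ ln(1 − 2P − Q) − ¼ ln(1 − 2Q).
1 − 2P − Q = 0.543, giving −½ ln(0.543) = 0.305323.
1 − 2Q = 0.806, giving −¼ ln(0.806) = 0.053918.
d = 0.305323 + 0.053918 = 0.359241.
Under a molecular clock d = 2μt, so t = d/(2μ) = 0.359241 / (2 × 0.003) = 59.87 Myr.

59.87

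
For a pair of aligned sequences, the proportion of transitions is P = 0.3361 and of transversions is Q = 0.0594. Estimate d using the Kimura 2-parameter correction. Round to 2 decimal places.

Under the Kimura two-parameter model, d = −½ ln(1 − 2P − Q) − ¼ ln(1 − 2Q).
1 − 2P − Q = 0.2684, giving −½ ln(0.2684) = 0.657638.
1 − 2Q = 0.8812, giving −¼ ln(0.8812) = 0.031618.
d = 0.657638 + 0.031618 = 0.689256.

0.69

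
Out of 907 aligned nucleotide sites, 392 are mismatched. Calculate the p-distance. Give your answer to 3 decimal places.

p = 392/907 = 0.432194… ≈ 0.432 (to 3 d.p.).

0.432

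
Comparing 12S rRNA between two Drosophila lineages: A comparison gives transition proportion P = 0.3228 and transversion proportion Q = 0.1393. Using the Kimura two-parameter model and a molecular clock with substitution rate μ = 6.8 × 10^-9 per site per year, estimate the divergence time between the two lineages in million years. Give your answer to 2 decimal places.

Under the Kimura two-parameter model, d = −½ ln(1 − 2P − Q) − ¼ ln(1 − 2Q).
1 − 2P − Q = 0.2151, giving −½ ln(0.2151) = 0.768326.
1 − 2Q = 0.7214, giving −¼ ln(0.7214) = 0.081640.
d = 0.768326 + 0.081640 = 0.849966.
Under a molecular clock d = 2μt, so t = d/(2μ) = 0.849966 / (2 × 6.8 × 10^-9) = 62.50 million years.

62.50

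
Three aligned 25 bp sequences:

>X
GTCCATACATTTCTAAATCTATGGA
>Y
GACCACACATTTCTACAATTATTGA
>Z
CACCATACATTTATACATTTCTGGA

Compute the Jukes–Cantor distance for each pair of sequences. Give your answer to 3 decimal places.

d(X,Y) = 0.289, d(X,Z) = 0.289, d(Y,Z) = 0.289

X–Y: 6/25 sites differ → p = 0.24, d = −0.75 ln(1 − 0.32) = 0.289247 ≈ 0.289.
X–Z: 6/25 sites differ → p = 0.24, d = −0.75 ln(1 − 0.32) = 0.289247 ≈ 0.289.
Y–Z: 6/25 sites differ → p = 0.24, d = −0.75 ln(1 − 0.32) = 0.289247 ≈ 0.289.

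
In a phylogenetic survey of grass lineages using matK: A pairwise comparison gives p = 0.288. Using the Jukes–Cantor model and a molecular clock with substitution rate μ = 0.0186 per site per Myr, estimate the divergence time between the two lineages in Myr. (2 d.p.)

d = −(3/4) ln(1 − 4p/3) = −0.75 ln(1 − 0.384) = −0.75 ln(0.616)
  = −0.75 × (-0.484508) = 0.363381 substitutions/site.
Under a molecular clock d = 2μt, so t = d/(2μ) = 0.363381 / (2 × 0.0186) = 9.77 Myr.

9.77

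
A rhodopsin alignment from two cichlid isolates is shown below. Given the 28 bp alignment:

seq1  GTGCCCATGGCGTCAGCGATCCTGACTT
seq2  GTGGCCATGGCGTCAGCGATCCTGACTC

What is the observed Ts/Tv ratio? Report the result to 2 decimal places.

Transitions are A↔G and C↔T; transversions are all other mismatches.
Transitions: 1. Transversions: 1.
R = 1/1 = 1.00.

1.00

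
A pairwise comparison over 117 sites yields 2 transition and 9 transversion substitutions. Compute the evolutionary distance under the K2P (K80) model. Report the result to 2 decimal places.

P = 2/117 ≈ 0.017094 and Q = 9/117 ≈ 0.076923.
Under the Kimura two-parameter model, d = −½ ln(1 − 2P − Q) − ¼ ln(1 − 2Q).
1 − 2P − Q = 0.888889, giving −½ ln(0.888889) = 0.058891.
1 − 2Q = 0.846154, giving −¼ ln(0.846154) = 0.041763.
d = 0.058891 + 0.041763 = 0.100654.

0.10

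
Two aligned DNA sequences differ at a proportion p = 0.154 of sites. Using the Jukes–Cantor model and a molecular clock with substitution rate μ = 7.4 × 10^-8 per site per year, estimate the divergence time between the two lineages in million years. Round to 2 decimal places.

1.16

d = −(3/4) ln(1 − 4p/3) = −0.75 ln(1 − 0.205333) = −0.75 ln(0.794667)
  = −0.75 × (-0.229832) = 0.172374 substitutions/site.
Under a molecular clock d = 2μt, so t = d/(2μ) = 0.172374 / (2 × 7.4 × 10^-8) = 1.16 million years.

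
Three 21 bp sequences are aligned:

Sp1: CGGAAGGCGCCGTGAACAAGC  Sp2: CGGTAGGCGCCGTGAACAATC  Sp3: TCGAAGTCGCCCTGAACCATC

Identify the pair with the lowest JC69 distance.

Sp1 and Sp2

Sp1–Sp2: 2/21 differ, p = 0.095, d = 0.102.
Sp1–Sp3: 6/21 differ, p = 0.286, d = 0.360.
Sp2–Sp3: 6/21 differ, p = 0.286, d = 0.360.
The smallest distance is between Sp1 and Sp2.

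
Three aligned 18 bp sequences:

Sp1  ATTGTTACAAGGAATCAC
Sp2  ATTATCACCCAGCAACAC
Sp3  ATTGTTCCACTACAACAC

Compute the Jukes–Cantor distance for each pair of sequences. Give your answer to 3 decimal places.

d(Sp1,Sp2) = 0.548, d(Sp1,Sp3) = 0.441, d(Sp2,Sp3) = 0.441

Sp1–Sp2: 7/18 sites differ → p ≈ 0.388889, d = −0.75 ln(1 − 0.518519) = 0.548166 ≈ 0.548.
Sp1–Sp3: 6/18 sites differ → p ≈ 0.333333, d = −0.75 ln(1 − 0.444444) = 0.440839 ≈ 0.441.
Sp2–Sp3: 6/18 sites differ → p ≈ 0.333333, d = −0.75 ln(1 − 0.444444) = 0.440839 ≈ 0.441.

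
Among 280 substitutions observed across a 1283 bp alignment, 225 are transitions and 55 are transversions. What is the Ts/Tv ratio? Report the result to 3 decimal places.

4.091

R = 225/55 = 4.090909… ≈ 4.091 (to 3 d.p.).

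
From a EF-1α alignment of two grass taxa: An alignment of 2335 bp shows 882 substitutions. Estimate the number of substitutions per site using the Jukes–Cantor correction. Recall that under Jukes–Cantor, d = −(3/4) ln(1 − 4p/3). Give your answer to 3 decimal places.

0.525

p = 882/2335 ≈ 0.37773.
d = −(3/4) ln(1 − 4p/3) = −0.75 ln(1 − 0.50364) = −0.75 ln(0.49636)
  = −0.75 × (-0.700454) = 0.525341 substitutions/site.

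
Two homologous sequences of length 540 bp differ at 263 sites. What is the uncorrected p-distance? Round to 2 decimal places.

0.49

p = 263/540 = 0.487037… ≈ 0.49 (to 2 d.p.).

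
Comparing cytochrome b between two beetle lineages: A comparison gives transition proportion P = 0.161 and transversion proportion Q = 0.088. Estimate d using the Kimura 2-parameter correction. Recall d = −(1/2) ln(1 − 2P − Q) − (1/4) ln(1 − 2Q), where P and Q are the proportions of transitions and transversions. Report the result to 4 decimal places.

Under the Kimura two-parameter model, d = −½ ln(1 − 2P − Q) − ¼ ln(1 − 2Q).
1 − 2P − Q = 0.59, giving −½ ln(0.59) = 0.263816.
1 − 2Q = 0.824, giving −¼ ln(0.824) = 0.048396.
d = 0.263816 + 0.048396 = 0.312212.

0.3122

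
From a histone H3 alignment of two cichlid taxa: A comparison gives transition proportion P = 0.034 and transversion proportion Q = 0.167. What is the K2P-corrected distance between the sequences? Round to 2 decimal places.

Under the Kimura two-parameter model, d = −½ ln(1 − 2P − Q) − ¼ ln(1 − 2Q).
1 − 2P − Q = 0.765, giving −½ ln(0.765) = 0.133940.
1 − 2Q = 0.666, giving −¼ ln(0.666) = 0.101616.
d = 0.133940 + 0.101616 = 0.235556.

0.24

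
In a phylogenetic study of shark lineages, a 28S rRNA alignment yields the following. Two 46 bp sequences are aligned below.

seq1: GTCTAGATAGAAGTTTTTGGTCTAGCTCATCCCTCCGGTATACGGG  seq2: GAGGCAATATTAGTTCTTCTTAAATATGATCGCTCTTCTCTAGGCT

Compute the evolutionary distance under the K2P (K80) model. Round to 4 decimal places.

Of 46 sites, 3 differences are transitions and 20 are transversions, so P = 3/46 ≈ 0.065217 and Q = 20/46 ≈ 0.434783.
Under the Kimura two-parameter model, d = −½ ln(1 − 2P − Q) − ¼ ln(1 − 2Q).
1 − 2P − Q = 0.434783, giving −½ ln(0.434783) = 0.416454.
1 − 2Q = 0.130434, giving −¼ ln(0.130434) = 0.509222.
d = 0.416454 + 0.509222 = 0.925676.

0.9257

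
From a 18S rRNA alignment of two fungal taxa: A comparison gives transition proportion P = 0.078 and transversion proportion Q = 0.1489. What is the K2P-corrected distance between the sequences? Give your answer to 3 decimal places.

Under the Kimura two-parameter model, d = −½ ln(1 − 2P − Q) − ¼ ln(1 − 2Q).
1 − 2P − Q = 0.6951, giving −½ ln(0.6951) = 0.181850.
1 − 2Q = 0.7022, giving −¼ ln(0.7022) = 0.088384.
d = 0.181850 + 0.088384 = 0.270234.

0.270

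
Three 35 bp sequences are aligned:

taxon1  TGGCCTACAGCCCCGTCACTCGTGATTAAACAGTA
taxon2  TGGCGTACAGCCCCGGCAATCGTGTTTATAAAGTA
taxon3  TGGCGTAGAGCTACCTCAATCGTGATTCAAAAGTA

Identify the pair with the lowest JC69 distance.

taxon1–taxon2: 6/35 differ, p = 0.171, d = 0.195.
taxon1–taxon3: 8/35 differ, p = 0.229, d = 0.273.
taxon2–taxon3: 8/35 differ, p = 0.229, d = 0.273.
The smallest distance is between taxon1 and taxon2.

taxon1 and taxon2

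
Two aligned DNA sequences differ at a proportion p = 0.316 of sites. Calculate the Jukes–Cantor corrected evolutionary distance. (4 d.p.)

0.4103

d = −(3/4) ln(1 − 4p/3) = −0.75 ln(1 − 0.421333) = −0.75 ln(0.578667)
  = −0.75 × (-0.547028) = 0.410271 substitutions/site.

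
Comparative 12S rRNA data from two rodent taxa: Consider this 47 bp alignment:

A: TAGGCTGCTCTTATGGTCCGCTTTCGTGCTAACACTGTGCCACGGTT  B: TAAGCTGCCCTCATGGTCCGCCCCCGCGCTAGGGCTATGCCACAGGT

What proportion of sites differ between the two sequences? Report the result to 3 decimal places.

0.277

The sequences differ at 13 of 47 positions.
p = 13/47 = 0.276595… ≈ 0.277 (to 3 d.p.).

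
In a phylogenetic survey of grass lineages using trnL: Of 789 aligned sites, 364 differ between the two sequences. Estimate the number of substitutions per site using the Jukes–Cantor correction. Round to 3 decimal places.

0.716

p = 364/789 ≈ 0.461343.
d = −(3/4) ln(1 − 4p/3) = −0.75 ln(1 − 0.615124) = −0.75 ln(0.384876)
  = −0.75 × (-0.954834) = 0.716126 substitutions/site.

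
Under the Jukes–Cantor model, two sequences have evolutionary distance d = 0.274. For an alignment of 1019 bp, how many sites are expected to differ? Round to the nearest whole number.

Invert JC69: p = (3/4)(1 − e^(−4d/3)) = 0.75 × (1 − e^(-0.365333)) = 0.75 × (1 − 0.693966) = 0.229526.
Expected differing sites = pL ≈ 0.229526 × 1019 = 233.886994 ≈ 234.

234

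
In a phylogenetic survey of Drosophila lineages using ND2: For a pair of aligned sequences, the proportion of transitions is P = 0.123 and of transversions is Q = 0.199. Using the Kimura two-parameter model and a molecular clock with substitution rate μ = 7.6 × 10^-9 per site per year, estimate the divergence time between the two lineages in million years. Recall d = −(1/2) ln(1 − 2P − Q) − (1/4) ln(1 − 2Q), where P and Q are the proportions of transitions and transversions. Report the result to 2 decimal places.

27.72

Under the Kimura two-parameter model, d = −½ ln(1 − 2P − Q) − ¼ ln(1 − 2Q).
1 − 2P − Q = 0.555, giving −½ ln(0.555) = 0.294394.
1 − 2Q = 0.602, giving −¼ ln(0.602) = 0.126874.
d = 0.294394 + 0.126874 = 0.421268.
Under a molecular clock d = 2μt, so t = d/(2μ) = 0.421268 / (2 × 7.6 × 10^-9) = 27.72 million years.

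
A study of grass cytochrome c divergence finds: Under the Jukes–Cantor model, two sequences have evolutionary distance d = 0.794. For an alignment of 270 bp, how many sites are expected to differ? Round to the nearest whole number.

132

Invert JC69: p = (3/4)(1 − e^(−4d/3)) = 0.75 × (1 − e^(-1.058667)) = 0.75 × (1 − 0.346918) = 0.489812.
Expected differing sites = pL ≈ 0.489812 × 270 = 132.24924 ≈ 132.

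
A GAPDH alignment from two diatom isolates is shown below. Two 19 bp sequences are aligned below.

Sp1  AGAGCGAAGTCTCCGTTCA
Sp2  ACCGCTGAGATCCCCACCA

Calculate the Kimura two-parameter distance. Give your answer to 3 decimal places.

0.917

Of 19 sites, 4 differences are transitions and 6 are transversions, so P = 4/19 ≈ 0.210526 and Q = 6/19 ≈ 0.315789.
Under the Kimura two-parameter model, d = −½ ln(1 − 2P − Q) − ¼ ln(1 − 2Q).
1 − 2P − Q = 0.263159, giving −½ ln(0.263159) = 0.667498.
1 − 2Q = 0.368422, giving −¼ ln(0.368422) = 0.249632.
d = 0.667498 + 0.249632 = 0.917130.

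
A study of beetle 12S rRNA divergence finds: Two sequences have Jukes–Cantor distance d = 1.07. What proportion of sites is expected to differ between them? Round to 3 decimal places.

0.570

p = (3/4)(1 − e^(−4d/3)) = 0.75 × (1 − e^(-1.426667)) = 0.75 × (1 − 0.240108) = 0.569919.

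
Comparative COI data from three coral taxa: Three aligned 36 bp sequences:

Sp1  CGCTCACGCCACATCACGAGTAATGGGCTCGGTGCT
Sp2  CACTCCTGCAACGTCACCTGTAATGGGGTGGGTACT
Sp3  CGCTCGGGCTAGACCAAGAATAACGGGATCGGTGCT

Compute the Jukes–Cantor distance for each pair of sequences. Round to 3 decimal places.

d(Sp1,Sp2) = 0.347, d(Sp1,Sp3) = 0.304, d(Sp2,Sp3) = 0.608

Sp1–Sp2: 10/36 sites differ → p ≈ 0.277778, d = −0.75 ln(1 − 0.370371) = 0.346968 ≈ 0.347.
Sp1–Sp3: 9/36 sites differ → p = 0.25, d = −0.75 ln(1 − 0.333333) = 0.304098 ≈ 0.304.
Sp2–Sp3: 15/36 sites differ → p ≈ 0.416667, d = −0.75 ln(1 − 0.555556) = 0.608198 ≈ 0.608.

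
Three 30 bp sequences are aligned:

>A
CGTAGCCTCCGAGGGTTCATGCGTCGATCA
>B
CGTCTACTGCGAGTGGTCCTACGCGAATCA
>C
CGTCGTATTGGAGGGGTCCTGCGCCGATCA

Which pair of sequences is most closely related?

A and C

A–B: 11/30 differ, p = 0.367, d = 0.503.
A–C: 8/30 differ, p = 0.267, d = 0.330.
B–C: 9/30 differ, p = 0.300, d = 0.383.
The smallest distance is between A and C.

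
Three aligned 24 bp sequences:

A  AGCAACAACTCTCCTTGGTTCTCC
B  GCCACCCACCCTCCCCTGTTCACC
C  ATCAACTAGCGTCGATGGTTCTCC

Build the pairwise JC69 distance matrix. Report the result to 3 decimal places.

d(A,B) = 0.520, d(A,C) = 0.369, d(B,C) = 0.708

A–B: 9/24 sites differ → p = 0.375, d = −0.75 ln(1 − 0.5) = 0.519860 ≈ 0.520.
A–C: 7/24 sites differ → p ≈ 0.291667, d = −0.75 ln(1 − 0.388889) = 0.369358 ≈ 0.369.
B–C: 11/24 sites differ → p ≈ 0.458333, d = −0.75 ln(1 − 0.611111) = 0.708346 ≈ 0.708.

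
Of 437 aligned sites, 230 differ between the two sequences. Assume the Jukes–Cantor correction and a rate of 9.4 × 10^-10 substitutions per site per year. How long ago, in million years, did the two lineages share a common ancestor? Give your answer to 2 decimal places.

482.65

p = 230/437 ≈ 0.526316.
d = −(3/4) ln(1 − 4p/3) = −0.75 ln(1 − 0.701755) = −0.75 ln(0.298245)
  = −0.75 × (-1.209840) = 0.907380 substitutions/site.
Under a molecular clock d = 2μt, so t = d/(2μ) = 0.907380 / (2 × 9.4 × 10^-10) = 482.65 million years.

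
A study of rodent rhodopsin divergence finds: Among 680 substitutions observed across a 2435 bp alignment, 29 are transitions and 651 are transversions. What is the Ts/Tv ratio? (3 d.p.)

0.045

R = 29/651 = 0.044546… ≈ 0.045 (to 3 d.p.).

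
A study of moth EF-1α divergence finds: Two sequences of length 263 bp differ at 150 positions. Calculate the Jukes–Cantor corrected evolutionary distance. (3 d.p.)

p = 150/263 ≈ 0.570342.
d = −(3/4) ln(1 − 4p/3) = −0.75 ln(1 − 0.760456) = −0.75 ln(0.239544)
  = −0.75 × (-1.429018) = 1.071764 substitutions/site.

1.072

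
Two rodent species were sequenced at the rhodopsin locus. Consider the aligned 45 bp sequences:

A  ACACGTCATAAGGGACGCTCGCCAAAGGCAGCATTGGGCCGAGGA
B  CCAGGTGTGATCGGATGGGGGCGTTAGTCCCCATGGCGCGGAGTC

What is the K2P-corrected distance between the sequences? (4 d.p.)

Of 45 sites, 1 differences are transitions and 21 are transversions, so P = 1/45 ≈ 0.022222 and Q = 21/45 ≈ 0.466667.
Under the Kimura two-parameter model, d = −½ ln(1 − 2P − Q) − ¼ ln(1 − 2Q).
1 − 2P − Q = 0.488889, giving −½ ln(0.488889) = 0.357810.
1 − 2Q = 0.066666, giving −¼ ln(0.066666) = 0.677015.
d = 0.357810 + 0.677015 = 1.034825.

1.0348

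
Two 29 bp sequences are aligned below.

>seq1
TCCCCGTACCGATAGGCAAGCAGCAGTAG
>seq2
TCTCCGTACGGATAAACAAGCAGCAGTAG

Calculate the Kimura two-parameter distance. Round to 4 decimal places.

Of 29 sites, 3 differences are transitions and 1 are transversions, so P = 3/29 ≈ 0.103448 and Q = 1/29 ≈ 0.034483.
Under the Kimura two-parameter model, d = −½ ln(1 − 2P − Q) − ¼ ln(1 − 2Q).
1 − 2P − Q = 0.758621, giving −½ ln(0.758621) = 0.138126.
1 − 2Q = 0.931034, giving −¼ ln(0.931034) = 0.017865.
d = 0.138126 + 0.017865 = 0.155991.

0.1560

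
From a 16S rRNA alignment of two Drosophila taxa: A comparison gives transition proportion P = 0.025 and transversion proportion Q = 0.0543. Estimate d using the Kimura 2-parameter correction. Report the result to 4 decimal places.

0.0838

Under the Kimura two-parameter model, d = −½ ln(1 − 2P − Q) − ¼ ln(1 − 2Q).
1 − 2P − Q = 0.8957, giving −½ ln(0.8957) = 0.055075.
1 − 2Q = 0.8914, giving −¼ ln(0.8914) = 0.028741.
d = 0.055075 + 0.028741 = 0.083816.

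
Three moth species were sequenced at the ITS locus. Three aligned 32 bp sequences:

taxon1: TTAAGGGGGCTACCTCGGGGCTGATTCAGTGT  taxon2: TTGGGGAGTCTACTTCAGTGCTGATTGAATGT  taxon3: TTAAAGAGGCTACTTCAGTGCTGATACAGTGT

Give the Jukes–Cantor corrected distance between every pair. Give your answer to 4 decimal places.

taxon1–taxon2: 9/32 sites differ → p = 0.28125, d = −0.75 ln(1 − 0.375) = 0.352503 ≈ 0.3525.
taxon1–taxon3: 6/32 sites differ → p = 0.1875, d = −0.75 ln(1 − 0.25) = 0.215762 ≈ 0.2158.
taxon2–taxon3: 7/32 sites differ → p = 0.21875, d = −0.75 ln(1 − 0.291667) = 0.258631 ≈ 0.2586.

d(taxon1,taxon2) = 0.3525, d(taxon1,taxon3) = 0.2158, d(taxon2,taxon3) = 0.2586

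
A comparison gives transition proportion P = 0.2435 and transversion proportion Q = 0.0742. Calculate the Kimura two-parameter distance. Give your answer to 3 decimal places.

Under the Kimura two-parameter model, d = −½ ln(1 − 2P − Q) − ¼ ln(1 − 2Q).
1 − 2P − Q = 0.4388, giving −½ ln(0.4388) = 0.411856.
1 − 2Q = 0.8516, giving −¼ ln(0.8516) = 0.040160.
d = 0.411856 + 0.040160 = 0.452016.

0.452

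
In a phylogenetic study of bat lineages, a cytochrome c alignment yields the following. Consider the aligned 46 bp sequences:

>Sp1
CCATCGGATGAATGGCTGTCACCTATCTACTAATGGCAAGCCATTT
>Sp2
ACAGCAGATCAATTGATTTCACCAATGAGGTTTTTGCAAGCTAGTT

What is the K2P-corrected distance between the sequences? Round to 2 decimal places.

Of 46 sites, 3 differences are transitions and 14 are transversions, so P = 3/46 ≈ 0.065217 and Q = 14/46 ≈ 0.304348.
Under the Kimura two-parameter model, d = −½ ln(1 − 2P − Q) − ¼ ln(1 − 2Q).
1 − 2P − Q = 0.565218, giving −½ ln(0.565218) = 0.285272.
1 − 2Q = 0.391304, giving −¼ ln(0.391304) = 0.234568.
d = 0.285272 + 0.234568 = 0.519840.

0.52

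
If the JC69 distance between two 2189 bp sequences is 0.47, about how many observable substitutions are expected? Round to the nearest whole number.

764

Invert JC69: p = (3/4)(1 − e^(−4d/3)) = 0.75 × (1 − e^(-0.626667)) = 0.75 × (1 − 0.534370) = 0.349223.
Expected differing sites = pL ≈ 0.349223 × 2189 = 764.449147 ≈ 764.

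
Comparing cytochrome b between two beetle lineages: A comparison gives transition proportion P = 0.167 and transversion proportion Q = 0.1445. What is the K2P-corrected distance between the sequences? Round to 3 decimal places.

Under the Kimura two-parameter model, d = −½ ln(1 − 2P − Q) − ¼ ln(1 − 2Q).
1 − 2P − Q = 0.5215, giving −½ ln(0.5215) = 0.325523.
1 − 2Q = 0.711, giving −¼ ln(0.711) = 0.085271.
d = 0.325523 + 0.085271 = 0.410794.

0.411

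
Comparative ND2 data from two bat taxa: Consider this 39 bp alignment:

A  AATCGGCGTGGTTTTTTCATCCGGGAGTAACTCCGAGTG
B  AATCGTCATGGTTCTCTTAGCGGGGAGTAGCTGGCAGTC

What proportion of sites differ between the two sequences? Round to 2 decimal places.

The sequences differ at 12 of 39 positions.
p = 12/39 = 0.307692… ≈ 0.31 (to 2 d.p.).

0.31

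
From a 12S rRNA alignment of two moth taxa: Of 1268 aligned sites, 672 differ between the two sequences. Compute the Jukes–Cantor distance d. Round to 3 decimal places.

p = 672/1268 ≈ 0.529968.
d = −(3/4) ln(1 − 4p/3) = −0.75 ln(1 − 0.706624) = −0.75 ln(0.293376)
  = −0.75 × (-1.226300) = 0.919725 substitutions/site.

0.920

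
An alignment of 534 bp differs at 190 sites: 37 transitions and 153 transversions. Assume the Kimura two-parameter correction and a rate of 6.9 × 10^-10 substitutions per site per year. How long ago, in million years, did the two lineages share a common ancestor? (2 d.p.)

354.74

P = 37/534 ≈ 0.069288 and Q = 153/534 ≈ 0.286517.
Under the Kimura two-parameter model, d = −½ ln(1 − 2P − Q) − ¼ ln(1 − 2Q).
1 − 2P − Q = 0.574907, giving −½ ln(0.574907) = 0.276773.
1 − 2Q = 0.426966, giving −¼ ln(0.426966) = 0.212763.
d = 0.276773 + 0.212763 = 0.489536.
Under a molecular clock d = 2μt, so t = d/(2μ) = 0.489536 / (2 × 6.9 × 10^-10) = 354.74 million years.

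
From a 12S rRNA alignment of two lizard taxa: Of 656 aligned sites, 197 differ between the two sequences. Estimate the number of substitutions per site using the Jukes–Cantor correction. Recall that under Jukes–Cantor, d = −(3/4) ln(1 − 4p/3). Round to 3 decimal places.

p = 197/656 ≈ 0.300305.
d = −(3/4) ln(1 − 4p/3) = −0.75 ln(1 − 0.400407) = −0.75 ln(0.599593)
  = −0.75 × (-0.511504) = 0.383628 substitutions/site.

0.384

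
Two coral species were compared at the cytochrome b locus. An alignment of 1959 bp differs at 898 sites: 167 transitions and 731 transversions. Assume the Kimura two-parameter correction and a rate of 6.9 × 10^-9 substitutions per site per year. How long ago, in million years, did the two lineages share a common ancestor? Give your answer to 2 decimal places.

53.27

P = 167/1959 ≈ 0.085248 and Q = 731/1959 ≈ 0.37315.
Under the Kimura two-parameter model, d = −½ ln(1 − 2P − Q) − ¼ ln(1 − 2Q).
1 − 2P − Q = 0.456354, giving −½ ln(0.456354) = 0.392243.
1 − 2Q = 0.2537, giving −¼ ln(0.2537) = 0.342901.
d = 0.392243 + 0.342901 = 0.735144.
Under a molecular clock d = 2μt, so t = d/(2μ) = 0.735144 / (2 × 6.9 × 10^-9) = 53.27 million years.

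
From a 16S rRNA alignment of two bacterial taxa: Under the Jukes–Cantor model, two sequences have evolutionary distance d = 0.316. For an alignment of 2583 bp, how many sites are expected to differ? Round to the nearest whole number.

Invert JC69: p = (3/4)(1 − e^(−4d/3)) = 0.75 × (1 − e^(-0.421333)) = 0.75 × (1 − 0.656172) = 0.257871.
Expected differing sites = pL ≈ 0.257871 × 2583 = 666.080793 ≈ 666.

666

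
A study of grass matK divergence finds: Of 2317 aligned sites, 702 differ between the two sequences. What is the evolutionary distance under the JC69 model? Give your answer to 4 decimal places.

0.3881

p = 702/2317 ≈ 0.302978.
d = −(3/4) ln(1 − 4p/3) = −0.75 ln(1 − 0.403971) = −0.75 ln(0.596029)
  = −0.75 × (-0.517466) = 0.388100 substitutions/site.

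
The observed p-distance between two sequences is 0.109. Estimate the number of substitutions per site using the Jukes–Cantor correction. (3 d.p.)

0.118

d = −(3/4) ln(1 − 4p/3) = −0.75 ln(1 − 0.145333) = −0.75 ln(0.854667)
  = −0.75 × (-0.157043) = 0.117782 substitutions/site.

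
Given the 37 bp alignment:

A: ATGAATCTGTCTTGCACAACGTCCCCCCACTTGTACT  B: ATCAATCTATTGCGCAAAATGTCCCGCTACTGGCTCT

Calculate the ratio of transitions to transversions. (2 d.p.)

1.00

Transitions are A↔G and C↔T; transversions are all other mismatches.
Transitions: 6. Transversions: 6.
R = 6/6 = 1.00.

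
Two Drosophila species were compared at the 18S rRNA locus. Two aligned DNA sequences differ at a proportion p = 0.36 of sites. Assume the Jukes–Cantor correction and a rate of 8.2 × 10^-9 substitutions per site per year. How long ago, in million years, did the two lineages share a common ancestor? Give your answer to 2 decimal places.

29.91

d = −(3/4) ln(1 − 4p/3) = −0.75 ln(1 − 0.48) = −0.75 ln(0.52)
  = −0.75 × (-0.653926) = 0.490445 substitutions/site.
Under a molecular clock d = 2μt, so t = d/(2μ) = 0.490445 / (2 × 8.2 × 10^-9) = 29.91 million years.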